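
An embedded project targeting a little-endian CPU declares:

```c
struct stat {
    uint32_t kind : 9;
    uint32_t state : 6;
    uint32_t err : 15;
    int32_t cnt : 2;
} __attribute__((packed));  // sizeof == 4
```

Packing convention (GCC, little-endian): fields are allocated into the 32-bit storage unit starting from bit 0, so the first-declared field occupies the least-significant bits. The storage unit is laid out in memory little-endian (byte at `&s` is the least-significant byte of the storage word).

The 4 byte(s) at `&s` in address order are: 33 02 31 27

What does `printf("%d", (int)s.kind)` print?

[0]=0x33 [1]=0x02 [2]=0x31 [3]=0x27 (little-endian) → word 0x27310233
kind [0+:9] = (word>>0) & 0x1ff = 51  ←
state [9+:6] = (word>>9) & 0x3f = 1
err [15+:15] = (word>>15) & 0x7fff = 20066
cnt [30+:2] = (word>>30) & 0x3 = 0

51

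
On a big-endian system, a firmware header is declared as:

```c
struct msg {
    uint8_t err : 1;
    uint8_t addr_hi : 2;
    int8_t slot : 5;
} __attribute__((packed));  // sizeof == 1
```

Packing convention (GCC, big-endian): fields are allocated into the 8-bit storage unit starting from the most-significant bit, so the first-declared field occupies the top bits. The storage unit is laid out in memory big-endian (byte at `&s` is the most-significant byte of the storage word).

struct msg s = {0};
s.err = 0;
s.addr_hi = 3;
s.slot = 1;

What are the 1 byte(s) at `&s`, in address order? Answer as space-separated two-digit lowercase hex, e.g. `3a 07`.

61

[7+:1] err=0 & 0x1 = 0x0; word=0x00
[5+:2] addr_hi=3 & 0x3 = 0x3; word=0x60
[0+:5] slot=1 & 0x1f = 0x1; word=0x61
word = 0x61 → big-endian bytes:
  [0]=0x61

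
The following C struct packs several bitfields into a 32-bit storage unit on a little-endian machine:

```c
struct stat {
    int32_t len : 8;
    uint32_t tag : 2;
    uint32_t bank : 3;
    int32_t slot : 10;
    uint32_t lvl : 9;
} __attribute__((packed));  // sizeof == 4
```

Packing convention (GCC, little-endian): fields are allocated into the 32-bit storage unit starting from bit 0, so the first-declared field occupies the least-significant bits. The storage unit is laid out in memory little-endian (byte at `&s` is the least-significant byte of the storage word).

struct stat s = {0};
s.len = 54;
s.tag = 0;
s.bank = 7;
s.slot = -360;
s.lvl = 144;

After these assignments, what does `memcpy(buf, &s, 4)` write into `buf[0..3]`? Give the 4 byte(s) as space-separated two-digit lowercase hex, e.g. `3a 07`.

36 1c 53 48

[0+:8] len=54 & 0xff = 0x36; word=0x00000036
[8+:2] tag=0 & 0x3 = 0x0; word=0x00000036
[10+:3] bank=7 & 0x7 = 0x7; word=0x00001c36
[13+:10] slot=-360 & 0x3ff = 0x298; word=0x00531c36
[23+:9] lvl=144 & 0x1ff = 0x90; word=0x48531c36
word = 0x48531c36 → little-endian bytes:
  [0]=0x36  [1]=0x1c  [2]=0x53  [3]=0x48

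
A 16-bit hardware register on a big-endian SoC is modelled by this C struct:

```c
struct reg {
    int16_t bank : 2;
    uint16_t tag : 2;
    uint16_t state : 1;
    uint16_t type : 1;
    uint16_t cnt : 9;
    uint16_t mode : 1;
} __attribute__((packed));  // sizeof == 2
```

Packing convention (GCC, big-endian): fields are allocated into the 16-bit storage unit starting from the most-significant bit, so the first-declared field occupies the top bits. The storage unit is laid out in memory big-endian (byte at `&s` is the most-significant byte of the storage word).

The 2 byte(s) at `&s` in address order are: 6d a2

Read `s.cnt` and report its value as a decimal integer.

[0]=0x6d [1]=0xa2 (big-endian) → word 0x6da2
bank:2 @ bit 14 → (0x6da2>>14)&0x3 = 0x1
tag:2 @ bit 12 → (0x6da2>>12)&0x3 = 0x2
state:1 @ bit 11 → (0x6da2>>11)&0x1 = 0x1
type:1 @ bit 10 → (0x6da2>>10)&0x1 = 0x1
cnt:9 @ bit 1 → (0x6da2>>1)&0x1ff = 0xd1  ←
mode:1 @ bit 0 → (0x6da2>>0)&0x1 = 0x0

209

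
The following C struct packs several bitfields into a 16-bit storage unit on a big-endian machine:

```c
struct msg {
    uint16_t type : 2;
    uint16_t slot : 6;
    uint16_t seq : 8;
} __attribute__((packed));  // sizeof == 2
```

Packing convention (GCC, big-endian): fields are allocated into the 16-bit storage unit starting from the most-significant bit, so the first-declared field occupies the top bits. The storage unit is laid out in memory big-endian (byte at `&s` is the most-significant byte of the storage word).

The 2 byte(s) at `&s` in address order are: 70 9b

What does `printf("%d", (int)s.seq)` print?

155

[0]=0x70 [1]=0x9b (big-endian) → word 0x709b
type:2 @ bit 14 → (0x709b>>14)&0x3 = 0x1
slot:6 @ bit 8 → (0x709b>>8)&0x3f = 0x30
seq:8 @ bit 0 → (0x709b>>0)&0xff = 0x9b  ←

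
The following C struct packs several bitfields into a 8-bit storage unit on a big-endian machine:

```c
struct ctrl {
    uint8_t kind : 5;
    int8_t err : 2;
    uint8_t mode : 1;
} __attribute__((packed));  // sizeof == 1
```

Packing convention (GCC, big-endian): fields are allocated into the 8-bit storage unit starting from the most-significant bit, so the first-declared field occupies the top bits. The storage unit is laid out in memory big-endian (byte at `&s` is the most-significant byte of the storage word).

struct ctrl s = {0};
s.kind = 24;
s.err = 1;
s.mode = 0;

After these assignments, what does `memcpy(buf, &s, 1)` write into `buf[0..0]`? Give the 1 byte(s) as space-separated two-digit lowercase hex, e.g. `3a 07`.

kind:5 = 24 → 0x18 << 3 → word 0xc0
err:2 = 1 → 0x1 << 1 → word 0xc2
mode:1 = 0 → 0x0 << 0 → word 0xc2
word = 0xc2 → big-endian bytes:
  [0]=0xc2

c2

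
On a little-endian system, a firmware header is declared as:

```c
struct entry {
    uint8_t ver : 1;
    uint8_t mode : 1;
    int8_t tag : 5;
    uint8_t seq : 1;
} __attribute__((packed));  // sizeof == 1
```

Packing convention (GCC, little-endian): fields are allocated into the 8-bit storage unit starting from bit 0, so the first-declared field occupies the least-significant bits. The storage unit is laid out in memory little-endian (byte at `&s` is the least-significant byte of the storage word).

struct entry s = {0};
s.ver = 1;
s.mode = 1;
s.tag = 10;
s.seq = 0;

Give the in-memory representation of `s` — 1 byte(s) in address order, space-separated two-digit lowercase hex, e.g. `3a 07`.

ver:1 = 1 → 0x1 << 0 → word 0x01
mode:1 = 1 → 0x1 << 1 → word 0x03
tag:5 = 10 → 0xa << 2 → word 0x2b
seq:1 = 0 → 0x0 << 7 → word 0x2b
word = 0x2b → little-endian bytes:
  [0]=0x2b

2b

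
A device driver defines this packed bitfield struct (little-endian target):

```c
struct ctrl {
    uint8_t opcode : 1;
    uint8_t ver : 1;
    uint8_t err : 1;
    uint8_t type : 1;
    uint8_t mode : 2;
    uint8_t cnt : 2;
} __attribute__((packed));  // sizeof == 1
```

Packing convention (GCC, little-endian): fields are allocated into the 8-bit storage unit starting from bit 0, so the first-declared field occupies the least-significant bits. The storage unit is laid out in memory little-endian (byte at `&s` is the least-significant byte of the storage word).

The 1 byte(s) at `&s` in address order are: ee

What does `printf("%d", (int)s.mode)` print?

[0]=0xee (little-endian) → word 0xee
opcode:1 @ bit 0 → (0xee>>0)&0x1 = 0x0
ver:1 @ bit 1 → (0xee>>1)&0x1 = 0x1
err:1 @ bit 2 → (0xee>>2)&0x1 = 0x1
type:1 @ bit 3 → (0xee>>3)&0x1 = 0x1
mode:2 @ bit 4 → (0xee>>4)&0x3 = 0x2  ←
cnt:2 @ bit 6 → (0xee>>6)&0x3 = 0x3

2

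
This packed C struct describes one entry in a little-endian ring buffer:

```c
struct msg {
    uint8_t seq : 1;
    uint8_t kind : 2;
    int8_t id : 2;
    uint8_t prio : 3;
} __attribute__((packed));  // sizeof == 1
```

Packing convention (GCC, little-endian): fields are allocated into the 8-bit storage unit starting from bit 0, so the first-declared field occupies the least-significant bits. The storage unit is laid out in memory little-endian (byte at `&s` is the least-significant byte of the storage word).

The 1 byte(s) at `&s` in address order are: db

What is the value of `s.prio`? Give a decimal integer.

6

[0]=0xdb (little-endian) → word 0xdb
seq:1 @ bit 0 → (0xdb>>0)&0x1 = 0x1
kind:2 @ bit 1 → (0xdb>>1)&0x3 = 0x1
id:2 @ bit 3 → (0xdb>>3)&0x3 = 0x3
prio:3 @ bit 5 → (0xdb>>5)&0x7 = 0x6  ←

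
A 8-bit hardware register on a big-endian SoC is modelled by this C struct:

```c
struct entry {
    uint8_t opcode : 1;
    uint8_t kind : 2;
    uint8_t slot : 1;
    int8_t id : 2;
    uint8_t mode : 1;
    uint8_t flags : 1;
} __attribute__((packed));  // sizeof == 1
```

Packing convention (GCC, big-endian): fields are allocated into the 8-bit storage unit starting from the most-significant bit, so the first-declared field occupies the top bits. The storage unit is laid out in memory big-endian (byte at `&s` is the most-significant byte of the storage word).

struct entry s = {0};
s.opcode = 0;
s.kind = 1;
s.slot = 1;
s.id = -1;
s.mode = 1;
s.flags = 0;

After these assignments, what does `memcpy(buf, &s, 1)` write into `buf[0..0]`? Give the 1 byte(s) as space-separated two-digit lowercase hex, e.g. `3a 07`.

[7+:1] opcode=0 & 0x1 = 0x0; word=0x00
[5+:2] kind=1 & 0x3 = 0x1; word=0x20
[4+:1] slot=1 & 0x1 = 0x1; word=0x30
[2+:2] id=-1 & 0x3 = 0x3; word=0x3c
[1+:1] mode=1 & 0x1 = 0x1; word=0x3e
[0+:1] flags=0 & 0x1 = 0x0; word=0x3e
word = 0x3e → big-endian bytes:
  [0]=0x3e

3e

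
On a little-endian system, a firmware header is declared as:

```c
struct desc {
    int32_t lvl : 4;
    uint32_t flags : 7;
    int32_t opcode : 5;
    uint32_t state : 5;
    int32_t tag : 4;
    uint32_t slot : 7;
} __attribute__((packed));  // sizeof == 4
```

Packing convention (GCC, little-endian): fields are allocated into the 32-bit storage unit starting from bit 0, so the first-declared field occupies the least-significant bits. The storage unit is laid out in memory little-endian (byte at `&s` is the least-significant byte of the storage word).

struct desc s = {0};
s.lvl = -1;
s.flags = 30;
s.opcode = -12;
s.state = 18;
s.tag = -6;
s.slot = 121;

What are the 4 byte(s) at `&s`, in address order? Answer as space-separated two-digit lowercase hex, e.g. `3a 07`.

ef a1 52 f3

[0+:4] lvl=-1 & 0xf = 0xf; word=0x0000000f
[4+:7] flags=30 & 0x7f = 0x1e; word=0x000001ef
[11+:5] opcode=-12 & 0x1f = 0x14; word=0x0000a1ef
[16+:5] state=18 & 0x1f = 0x12; word=0x0012a1ef
[21+:4] tag=-6 & 0xf = 0xa; word=0x0152a1ef
[25+:7] slot=121 & 0x7f = 0x79; word=0xf352a1ef
word = 0xf352a1ef → little-endian bytes:
  [0]=0xef  [1]=0xa1  [2]=0x52  [3]=0xf3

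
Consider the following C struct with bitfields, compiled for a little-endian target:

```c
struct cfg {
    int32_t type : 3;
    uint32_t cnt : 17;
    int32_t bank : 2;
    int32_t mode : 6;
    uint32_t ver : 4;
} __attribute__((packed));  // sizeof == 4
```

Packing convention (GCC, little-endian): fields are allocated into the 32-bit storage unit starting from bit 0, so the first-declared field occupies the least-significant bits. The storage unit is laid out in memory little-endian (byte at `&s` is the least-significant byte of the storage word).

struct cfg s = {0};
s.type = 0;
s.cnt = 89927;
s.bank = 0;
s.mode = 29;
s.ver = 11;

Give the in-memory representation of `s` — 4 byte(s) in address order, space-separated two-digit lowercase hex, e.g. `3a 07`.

type:3 = 0 → 0x0 << 0 → word 0x00000000
cnt:17 = 89927 → 0x15f47 << 3 → word 0x000afa38
bank:2 = 0 → 0x0 << 20 → word 0x000afa38
mode:6 = 29 → 0x1d << 22 → word 0x074afa38
ver:4 = 11 → 0xb << 28 → word 0xb74afa38
word = 0xb74afa38 → little-endian bytes:
  [0]=0x38  [1]=0xfa  [2]=0x4a  [3]=0xb7

38 fa 4a b7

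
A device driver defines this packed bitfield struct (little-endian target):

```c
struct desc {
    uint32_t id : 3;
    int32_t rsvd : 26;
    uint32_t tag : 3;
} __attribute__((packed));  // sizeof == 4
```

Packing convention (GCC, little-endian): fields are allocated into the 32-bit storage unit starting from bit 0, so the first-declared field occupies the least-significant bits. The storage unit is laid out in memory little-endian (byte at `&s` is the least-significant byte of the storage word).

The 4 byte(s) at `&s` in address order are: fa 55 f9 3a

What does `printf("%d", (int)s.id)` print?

2

[0]=0xfa [1]=0x55 [2]=0xf9 [3]=0x3a (little-endian) → word 0x3af955fa
id:3 @ bit 0 → (0x3af955fa>>0)&0x7 = 0x2  ←
rsvd:26 @ bit 3 → (0x3af955fa>>3)&0x3ffffff = 0x35f2abf
tag:3 @ bit 29 → (0x3af955fa>>29)&0x7 = 0x1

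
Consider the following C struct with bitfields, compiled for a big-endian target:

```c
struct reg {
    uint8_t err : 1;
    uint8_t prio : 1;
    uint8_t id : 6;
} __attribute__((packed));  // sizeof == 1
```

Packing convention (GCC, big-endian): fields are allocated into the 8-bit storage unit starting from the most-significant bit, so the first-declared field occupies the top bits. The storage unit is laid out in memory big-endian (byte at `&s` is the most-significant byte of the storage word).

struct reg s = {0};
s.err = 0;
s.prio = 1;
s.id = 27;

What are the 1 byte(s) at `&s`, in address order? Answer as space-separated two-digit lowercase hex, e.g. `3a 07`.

5b

[7+:1] err=0 & 0x1 = 0x0; word=0x00
[6+:1] prio=1 & 0x1 = 0x1; word=0x40
[0+:6] id=27 & 0x3f = 0x1b; word=0x5b
word = 0x5b → big-endian bytes:
  [0]=0x5b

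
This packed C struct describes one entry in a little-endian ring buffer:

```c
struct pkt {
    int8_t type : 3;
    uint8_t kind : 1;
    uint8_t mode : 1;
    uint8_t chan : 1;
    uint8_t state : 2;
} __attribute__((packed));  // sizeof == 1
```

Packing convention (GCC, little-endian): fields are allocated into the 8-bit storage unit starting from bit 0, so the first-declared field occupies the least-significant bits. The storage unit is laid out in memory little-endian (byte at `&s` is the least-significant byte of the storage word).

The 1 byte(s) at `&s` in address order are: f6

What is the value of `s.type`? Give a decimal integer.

-2

[0]=0xf6 (little-endian) → word 0xf6
type:3 @ bit 0 → (0xf6>>0)&0x7 = 0x6  ←
kind:1 @ bit 3 → (0xf6>>3)&0x1 = 0x0
mode:1 @ bit 4 → (0xf6>>4)&0x1 = 0x1
chan:1 @ bit 5 → (0xf6>>5)&0x1 = 0x1
state:2 @ bit 6 → (0xf6>>6)&0x3 = 0x3
type signed 3b, MSB=1: 6 - 8 = -2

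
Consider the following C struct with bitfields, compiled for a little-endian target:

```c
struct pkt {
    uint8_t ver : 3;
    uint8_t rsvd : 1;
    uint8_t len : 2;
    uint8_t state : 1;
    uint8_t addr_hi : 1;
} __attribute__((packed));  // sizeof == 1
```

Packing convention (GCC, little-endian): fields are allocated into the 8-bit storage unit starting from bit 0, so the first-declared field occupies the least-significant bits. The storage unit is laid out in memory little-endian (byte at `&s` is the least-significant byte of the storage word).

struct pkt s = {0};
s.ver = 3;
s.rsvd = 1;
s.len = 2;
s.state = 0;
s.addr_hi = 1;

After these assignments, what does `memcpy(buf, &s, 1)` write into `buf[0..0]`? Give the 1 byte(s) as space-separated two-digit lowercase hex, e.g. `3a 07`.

ver:3 = 3 → 0x3 << 0 → word 0x03
rsvd:1 = 1 → 0x1 << 3 → word 0x0b
len:2 = 2 → 0x2 << 4 → word 0x2b
state:1 = 0 → 0x0 << 6 → word 0x2b
addr_hi:1 = 1 → 0x1 << 7 → word 0xab
word = 0xab → little-endian bytes:
  [0]=0xab

ab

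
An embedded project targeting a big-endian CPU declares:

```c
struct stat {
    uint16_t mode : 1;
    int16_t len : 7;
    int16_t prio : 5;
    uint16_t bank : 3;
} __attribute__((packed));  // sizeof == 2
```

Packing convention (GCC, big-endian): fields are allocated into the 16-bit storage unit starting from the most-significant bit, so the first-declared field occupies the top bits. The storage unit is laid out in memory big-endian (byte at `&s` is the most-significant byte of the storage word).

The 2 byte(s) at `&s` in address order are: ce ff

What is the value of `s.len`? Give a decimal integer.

-50

[0]=0xce [1]=0xff (big-endian) → word 0xceff
mode [15+:1] = (word>>15) & 0x1 = 1
len [8+:7] = (word>>8) & 0x7f = 78  ←
prio [3+:5] = (word>>3) & 0x1f = 31
bank [0+:3] = (word>>0) & 0x7 = 7
len signed 7b, MSB=1: 78 - 128 = -50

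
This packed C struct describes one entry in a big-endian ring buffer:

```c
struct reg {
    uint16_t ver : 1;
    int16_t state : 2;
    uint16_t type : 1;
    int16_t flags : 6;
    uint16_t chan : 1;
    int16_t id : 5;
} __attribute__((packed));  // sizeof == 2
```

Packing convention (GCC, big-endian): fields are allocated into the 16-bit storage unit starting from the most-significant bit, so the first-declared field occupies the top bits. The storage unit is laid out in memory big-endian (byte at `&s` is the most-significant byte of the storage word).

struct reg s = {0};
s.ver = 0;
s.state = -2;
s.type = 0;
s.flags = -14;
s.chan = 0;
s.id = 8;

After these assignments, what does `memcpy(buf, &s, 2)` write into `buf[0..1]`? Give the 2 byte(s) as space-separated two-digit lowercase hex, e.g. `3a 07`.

4c 88

ver:1 = 0 → 0x0 << 15 → word 0x0000
state:2 = -2 → 0x2 << 13 → word 0x4000
type:1 = 0 → 0x0 << 12 → word 0x4000
flags:6 = -14 → 0x32 << 6 → word 0x4c80
chan:1 = 0 → 0x0 << 5 → word 0x4c80
id:5 = 8 → 0x8 << 0 → word 0x4c88
word = 0x4c88 → big-endian bytes:
  [0]=0x4c  [1]=0x88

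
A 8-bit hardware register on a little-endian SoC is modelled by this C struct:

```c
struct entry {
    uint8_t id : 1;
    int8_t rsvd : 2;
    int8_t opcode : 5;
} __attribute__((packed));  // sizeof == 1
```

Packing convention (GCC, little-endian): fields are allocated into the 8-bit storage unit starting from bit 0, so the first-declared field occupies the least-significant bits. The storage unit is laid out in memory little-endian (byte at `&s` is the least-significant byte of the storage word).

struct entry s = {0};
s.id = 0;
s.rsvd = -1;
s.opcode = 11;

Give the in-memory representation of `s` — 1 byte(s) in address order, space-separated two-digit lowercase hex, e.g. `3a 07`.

5e

[0+:1] id=0 & 0x1 = 0x0; word=0x00
[1+:2] rsvd=-1 & 0x3 = 0x3; word=0x06
[3+:5] opcode=11 & 0x1f = 0xb; word=0x5e
word = 0x5e → little-endian bytes:
  [0]=0x5e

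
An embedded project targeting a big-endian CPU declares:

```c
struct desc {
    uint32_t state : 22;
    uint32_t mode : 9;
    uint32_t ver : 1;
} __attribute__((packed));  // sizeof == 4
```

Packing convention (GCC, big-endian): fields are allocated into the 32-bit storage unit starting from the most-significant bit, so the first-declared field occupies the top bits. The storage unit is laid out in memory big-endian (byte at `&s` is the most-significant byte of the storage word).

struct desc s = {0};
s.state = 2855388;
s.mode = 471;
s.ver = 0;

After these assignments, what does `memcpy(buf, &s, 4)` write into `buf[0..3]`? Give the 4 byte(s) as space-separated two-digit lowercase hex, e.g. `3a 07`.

ae 47 73 ae

[10+:22] state=2855388 & 0x3fffff = 0x2b91dc; word=0xae477000
[1+:9] mode=471 & 0x1ff = 0x1d7; word=0xae4773ae
[0+:1] ver=0 & 0x1 = 0x0; word=0xae4773ae
word = 0xae4773ae → big-endian bytes:
  [0]=0xae  [1]=0x47  [2]=0x73  [3]=0xae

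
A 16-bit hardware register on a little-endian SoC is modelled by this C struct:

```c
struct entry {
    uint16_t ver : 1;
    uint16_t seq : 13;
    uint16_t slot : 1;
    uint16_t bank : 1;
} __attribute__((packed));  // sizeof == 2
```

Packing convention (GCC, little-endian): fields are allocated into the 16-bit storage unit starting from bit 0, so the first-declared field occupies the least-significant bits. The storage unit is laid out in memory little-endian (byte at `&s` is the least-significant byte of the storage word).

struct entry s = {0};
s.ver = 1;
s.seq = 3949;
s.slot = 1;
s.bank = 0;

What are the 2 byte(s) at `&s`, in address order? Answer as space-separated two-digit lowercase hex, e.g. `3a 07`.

db 5e

ver (1b) val=1 bits=0x1 at bit 0: 0x0001
seq (13b) val=3949 bits=0xf6d at bit 1: 0x1edb
slot (1b) val=1 bits=0x1 at bit 14: 0x5edb
bank (1b) val=0 bits=0x0 at bit 15: 0x5edb
word = 0x5edb → little-endian bytes:
  [0]=0xdb  [1]=0x5e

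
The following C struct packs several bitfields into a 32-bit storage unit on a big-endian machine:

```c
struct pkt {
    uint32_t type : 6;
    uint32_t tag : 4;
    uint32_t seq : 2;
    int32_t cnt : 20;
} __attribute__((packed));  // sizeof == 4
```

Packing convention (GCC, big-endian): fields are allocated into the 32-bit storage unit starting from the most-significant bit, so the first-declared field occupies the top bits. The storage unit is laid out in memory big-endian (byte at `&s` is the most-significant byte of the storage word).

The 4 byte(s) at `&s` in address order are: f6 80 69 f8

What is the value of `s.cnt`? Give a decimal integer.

27128

[0]=0xf6 [1]=0x80 [2]=0x69 [3]=0xf8 (big-endian) → word 0xf68069f8
type [26+:6] = (word>>26) & 0x3f = 61
tag [22+:4] = (word>>22) & 0xf = 10
seq [20+:2] = (word>>20) & 0x3 = 0
cnt [0+:20] = (word>>0) & 0xfffff = 27128  ←
cnt signed 20b, MSB=0: value = 27128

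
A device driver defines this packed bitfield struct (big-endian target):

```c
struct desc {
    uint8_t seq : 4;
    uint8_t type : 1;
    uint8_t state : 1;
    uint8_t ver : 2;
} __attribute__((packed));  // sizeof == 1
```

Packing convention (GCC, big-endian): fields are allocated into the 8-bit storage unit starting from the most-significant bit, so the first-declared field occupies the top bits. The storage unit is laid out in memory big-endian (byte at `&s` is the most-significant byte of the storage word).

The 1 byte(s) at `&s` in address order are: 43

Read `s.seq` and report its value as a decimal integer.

[0]=0x43 (big-endian) → word 0x43
seq:4 @ bit 4 → (0x43>>4)&0xf = 0x4  ←
type:1 @ bit 3 → (0x43>>3)&0x1 = 0x0
state:1 @ bit 2 → (0x43>>2)&0x1 = 0x0
ver:2 @ bit 0 → (0x43>>0)&0x3 = 0x3

4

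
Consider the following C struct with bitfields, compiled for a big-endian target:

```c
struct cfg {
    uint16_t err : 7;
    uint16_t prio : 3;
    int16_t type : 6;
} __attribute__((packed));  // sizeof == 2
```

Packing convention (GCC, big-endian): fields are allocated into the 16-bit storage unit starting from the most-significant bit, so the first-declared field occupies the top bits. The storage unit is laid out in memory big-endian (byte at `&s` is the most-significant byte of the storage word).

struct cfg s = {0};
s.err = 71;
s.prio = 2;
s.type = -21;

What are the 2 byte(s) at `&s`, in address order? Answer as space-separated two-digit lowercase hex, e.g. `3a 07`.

8e ab

[9+:7] err=71 & 0x7f = 0x47; word=0x8e00
[6+:3] prio=2 & 0x7 = 0x2; word=0x8e80
[0+:6] type=-21 & 0x3f = 0x2b; word=0x8eab
word = 0x8eab → big-endian bytes:
  [0]=0x8e  [1]=0xab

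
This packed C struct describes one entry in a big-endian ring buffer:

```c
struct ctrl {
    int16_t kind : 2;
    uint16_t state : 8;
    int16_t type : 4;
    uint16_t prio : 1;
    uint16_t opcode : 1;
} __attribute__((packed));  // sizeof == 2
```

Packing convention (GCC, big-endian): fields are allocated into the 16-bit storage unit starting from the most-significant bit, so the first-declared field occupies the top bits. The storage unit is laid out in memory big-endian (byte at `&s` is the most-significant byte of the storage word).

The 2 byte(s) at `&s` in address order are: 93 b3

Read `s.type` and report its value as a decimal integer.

-4

[0]=0x93 [1]=0xb3 (big-endian) → word 0x93b3
kind [14+:2] = (word>>14) & 0x3 = 2
state [6+:8] = (word>>6) & 0xff = 78
type [2+:4] = (word>>2) & 0xf = 12  ←
prio [1+:1] = (word>>1) & 0x1 = 1
opcode [0+:1] = (word>>0) & 0x1 = 1
type signed 4b, MSB=1: 12 - 16 = -4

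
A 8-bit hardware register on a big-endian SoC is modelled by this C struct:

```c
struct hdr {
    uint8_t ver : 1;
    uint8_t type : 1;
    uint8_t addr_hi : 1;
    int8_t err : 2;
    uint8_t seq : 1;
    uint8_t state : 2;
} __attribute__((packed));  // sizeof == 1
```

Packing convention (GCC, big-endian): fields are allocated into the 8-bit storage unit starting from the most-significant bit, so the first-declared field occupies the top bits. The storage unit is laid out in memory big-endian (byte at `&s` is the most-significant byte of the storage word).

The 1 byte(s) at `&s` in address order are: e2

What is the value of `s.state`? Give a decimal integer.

2

[0]=0xe2 (big-endian) → word 0xe2
ver [7+:1] = (word>>7) & 0x1 = 1
type [6+:1] = (word>>6) & 0x1 = 1
addr_hi [5+:1] = (word>>5) & 0x1 = 1
err [3+:2] = (word>>3) & 0x3 = 0
seq [2+:1] = (word>>2) & 0x1 = 0
state [0+:2] = (word>>0) & 0x3 = 2  ←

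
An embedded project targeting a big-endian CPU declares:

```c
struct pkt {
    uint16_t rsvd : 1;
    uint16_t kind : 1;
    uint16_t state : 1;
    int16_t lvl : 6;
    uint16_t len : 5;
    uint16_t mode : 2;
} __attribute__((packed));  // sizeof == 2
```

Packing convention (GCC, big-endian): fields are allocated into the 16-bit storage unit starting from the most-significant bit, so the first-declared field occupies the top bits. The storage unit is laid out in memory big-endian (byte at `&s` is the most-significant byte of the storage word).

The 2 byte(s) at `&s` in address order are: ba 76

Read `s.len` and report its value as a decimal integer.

29

[0]=0xba [1]=0x76 (big-endian) → word 0xba76
rsvd [15+:1] = (word>>15) & 0x1 = 1
kind [14+:1] = (word>>14) & 0x1 = 0
state [13+:1] = (word>>13) & 0x1 = 1
lvl [7+:6] = (word>>7) & 0x3f = 52
len [2+:5] = (word>>2) & 0x1f = 29  ←
mode [0+:2] = (word>>0) & 0x3 = 2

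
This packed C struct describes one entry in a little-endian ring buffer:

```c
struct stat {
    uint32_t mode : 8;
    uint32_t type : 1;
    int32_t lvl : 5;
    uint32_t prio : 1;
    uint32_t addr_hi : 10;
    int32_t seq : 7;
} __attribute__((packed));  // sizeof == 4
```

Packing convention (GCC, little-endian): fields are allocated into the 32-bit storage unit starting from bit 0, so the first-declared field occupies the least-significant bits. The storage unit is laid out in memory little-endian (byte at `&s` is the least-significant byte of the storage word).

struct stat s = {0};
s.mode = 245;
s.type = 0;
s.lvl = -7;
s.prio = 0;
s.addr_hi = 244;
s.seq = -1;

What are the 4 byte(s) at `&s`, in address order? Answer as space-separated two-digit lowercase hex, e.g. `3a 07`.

mode (8b) val=245 bits=0xf5 at bit 0: 0x000000f5
type (1b) val=0 bits=0x0 at bit 8: 0x000000f5
lvl (5b) val=-7 bits=0x19 at bit 9: 0x000032f5
prio (1b) val=0 bits=0x0 at bit 14: 0x000032f5
addr_hi (10b) val=244 bits=0xf4 at bit 15: 0x007a32f5
seq (7b) val=-1 bits=0x7f at bit 25: 0xfe7a32f5
word = 0xfe7a32f5 → little-endian bytes:
  [0]=0xf5  [1]=0x32  [2]=0x7a  [3]=0xfe

f5 32 7a fe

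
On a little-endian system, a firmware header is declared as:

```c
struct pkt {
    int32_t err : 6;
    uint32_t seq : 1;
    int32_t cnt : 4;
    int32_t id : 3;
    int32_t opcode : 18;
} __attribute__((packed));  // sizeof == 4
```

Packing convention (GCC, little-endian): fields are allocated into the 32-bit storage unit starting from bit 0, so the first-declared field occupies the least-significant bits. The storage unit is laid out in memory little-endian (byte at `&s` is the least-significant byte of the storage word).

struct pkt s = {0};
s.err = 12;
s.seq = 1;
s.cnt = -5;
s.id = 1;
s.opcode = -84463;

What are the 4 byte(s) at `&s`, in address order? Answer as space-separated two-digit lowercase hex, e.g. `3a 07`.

cc 4d 84 ad

err (6b) val=12 bits=0xc at bit 0: 0x0000000c
seq (1b) val=1 bits=0x1 at bit 6: 0x0000004c
cnt (4b) val=-5 bits=0xb at bit 7: 0x000005cc
id (3b) val=1 bits=0x1 at bit 11: 0x00000dcc
opcode (18b) val=-84463 bits=0x2b611 at bit 14: 0xad844dcc
word = 0xad844dcc → little-endian bytes:
  [0]=0xcc  [1]=0x4d  [2]=0x84  [3]=0xad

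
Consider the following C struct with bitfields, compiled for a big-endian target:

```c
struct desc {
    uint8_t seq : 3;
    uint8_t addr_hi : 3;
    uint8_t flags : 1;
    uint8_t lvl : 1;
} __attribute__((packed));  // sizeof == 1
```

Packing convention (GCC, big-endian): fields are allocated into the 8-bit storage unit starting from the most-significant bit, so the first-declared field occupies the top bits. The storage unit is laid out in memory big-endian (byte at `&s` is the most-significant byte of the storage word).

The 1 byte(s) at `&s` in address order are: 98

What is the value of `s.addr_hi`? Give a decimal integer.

6

[0]=0x98 (big-endian) → word 0x98
seq:3 @ bit 5 → (0x98>>5)&0x7 = 0x4
addr_hi:3 @ bit 2 → (0x98>>2)&0x7 = 0x6  ←
flags:1 @ bit 1 → (0x98>>1)&0x1 = 0x0
lvl:1 @ bit 0 → (0x98>>0)&0x1 = 0x0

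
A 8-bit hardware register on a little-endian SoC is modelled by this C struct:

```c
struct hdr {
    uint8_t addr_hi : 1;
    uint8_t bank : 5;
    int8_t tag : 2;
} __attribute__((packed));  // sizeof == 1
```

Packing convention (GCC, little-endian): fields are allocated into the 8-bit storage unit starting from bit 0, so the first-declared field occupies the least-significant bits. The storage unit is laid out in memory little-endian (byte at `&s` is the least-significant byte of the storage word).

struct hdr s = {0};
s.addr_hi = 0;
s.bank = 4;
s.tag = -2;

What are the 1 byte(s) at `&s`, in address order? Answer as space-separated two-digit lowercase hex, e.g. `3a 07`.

addr_hi:1 = 0 → 0x0 << 0 → word 0x00
bank:5 = 4 → 0x4 << 1 → word 0x08
tag:2 = -2 → 0x2 << 6 → word 0x88
word = 0x88 → little-endian bytes:
  [0]=0x88

88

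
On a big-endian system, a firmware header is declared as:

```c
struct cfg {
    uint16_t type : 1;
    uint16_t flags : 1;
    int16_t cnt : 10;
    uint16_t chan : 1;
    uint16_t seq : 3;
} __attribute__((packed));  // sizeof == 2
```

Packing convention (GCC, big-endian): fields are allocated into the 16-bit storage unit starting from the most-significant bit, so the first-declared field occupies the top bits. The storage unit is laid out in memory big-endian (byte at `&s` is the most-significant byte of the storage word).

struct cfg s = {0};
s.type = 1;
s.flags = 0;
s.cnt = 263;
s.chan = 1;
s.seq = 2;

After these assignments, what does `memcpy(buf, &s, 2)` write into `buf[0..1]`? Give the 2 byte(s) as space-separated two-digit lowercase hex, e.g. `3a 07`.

[15+:1] type=1 & 0x1 = 0x1; word=0x8000
[14+:1] flags=0 & 0x1 = 0x0; word=0x8000
[4+:10] cnt=263 & 0x3ff = 0x107; word=0x9070
[3+:1] chan=1 & 0x1 = 0x1; word=0x9078
[0+:3] seq=2 & 0x7 = 0x2; word=0x907a
word = 0x907a → big-endian bytes:
  [0]=0x90  [1]=0x7a

90 7a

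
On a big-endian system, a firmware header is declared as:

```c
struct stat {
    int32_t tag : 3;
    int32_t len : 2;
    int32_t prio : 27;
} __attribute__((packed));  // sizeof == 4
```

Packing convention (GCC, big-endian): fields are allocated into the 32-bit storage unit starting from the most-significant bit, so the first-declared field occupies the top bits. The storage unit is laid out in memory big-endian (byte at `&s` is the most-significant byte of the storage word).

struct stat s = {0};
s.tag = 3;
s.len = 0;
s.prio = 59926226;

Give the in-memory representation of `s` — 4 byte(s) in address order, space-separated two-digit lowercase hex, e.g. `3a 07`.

63 92 66 d2

tag:3 = 3 → 0x3 << 29 → word 0x60000000
len:2 = 0 → 0x0 << 27 → word 0x60000000
prio:27 = 59926226 → 0x39266d2 << 0 → word 0x639266d2
word = 0x639266d2 → big-endian bytes:
  [0]=0x63  [1]=0x92  [2]=0x66  [3]=0xd2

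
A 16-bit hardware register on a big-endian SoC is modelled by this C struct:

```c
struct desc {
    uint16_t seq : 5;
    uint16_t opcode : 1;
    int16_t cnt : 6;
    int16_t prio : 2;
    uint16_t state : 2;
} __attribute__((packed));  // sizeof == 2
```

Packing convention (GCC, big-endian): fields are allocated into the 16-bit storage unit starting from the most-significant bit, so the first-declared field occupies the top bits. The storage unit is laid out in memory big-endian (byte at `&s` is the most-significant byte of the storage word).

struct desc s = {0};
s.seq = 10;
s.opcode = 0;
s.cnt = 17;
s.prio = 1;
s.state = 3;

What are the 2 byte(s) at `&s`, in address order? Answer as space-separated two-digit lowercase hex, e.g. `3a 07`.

seq (5b) val=10 bits=0xa at bit 11: 0x5000
opcode (1b) val=0 bits=0x0 at bit 10: 0x5000
cnt (6b) val=17 bits=0x11 at bit 4: 0x5110
prio (2b) val=1 bits=0x1 at bit 2: 0x5114
state (2b) val=3 bits=0x3 at bit 0: 0x5117
word = 0x5117 → big-endian bytes:
  [0]=0x51  [1]=0x17

51 17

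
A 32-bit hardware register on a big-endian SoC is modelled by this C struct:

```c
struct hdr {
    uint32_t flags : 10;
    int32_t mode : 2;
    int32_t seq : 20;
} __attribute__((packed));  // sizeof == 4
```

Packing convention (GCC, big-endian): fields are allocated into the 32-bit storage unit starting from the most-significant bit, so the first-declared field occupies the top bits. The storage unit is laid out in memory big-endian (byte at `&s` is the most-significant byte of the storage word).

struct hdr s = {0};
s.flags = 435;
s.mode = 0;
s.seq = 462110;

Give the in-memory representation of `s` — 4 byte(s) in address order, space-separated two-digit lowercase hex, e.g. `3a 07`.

flags:10 = 435 → 0x1b3 << 22 → word 0x6cc00000
mode:2 = 0 → 0x0 << 20 → word 0x6cc00000
seq:20 = 462110 → 0x70d1e << 0 → word 0x6cc70d1e
word = 0x6cc70d1e → big-endian bytes:
  [0]=0x6c  [1]=0xc7  [2]=0x0d  [3]=0x1e

6c c7 0d 1e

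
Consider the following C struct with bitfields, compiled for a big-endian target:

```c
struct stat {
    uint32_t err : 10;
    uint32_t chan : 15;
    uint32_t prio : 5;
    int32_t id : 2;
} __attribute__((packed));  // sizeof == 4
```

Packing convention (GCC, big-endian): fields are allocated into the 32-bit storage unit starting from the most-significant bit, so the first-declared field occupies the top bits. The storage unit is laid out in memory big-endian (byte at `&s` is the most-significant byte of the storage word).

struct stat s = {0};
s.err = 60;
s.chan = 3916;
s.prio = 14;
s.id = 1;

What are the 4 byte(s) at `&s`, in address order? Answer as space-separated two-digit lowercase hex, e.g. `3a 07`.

0f 07 a6 39

[22+:10] err=60 & 0x3ff = 0x3c; word=0x0f000000
[7+:15] chan=3916 & 0x7fff = 0xf4c; word=0x0f07a600
[2+:5] prio=14 & 0x1f = 0xe; word=0x0f07a638
[0+:2] id=1 & 0x3 = 0x1; word=0x0f07a639
word = 0x0f07a639 → big-endian bytes:
  [0]=0x0f  [1]=0x07  [2]=0xa6  [3]=0x39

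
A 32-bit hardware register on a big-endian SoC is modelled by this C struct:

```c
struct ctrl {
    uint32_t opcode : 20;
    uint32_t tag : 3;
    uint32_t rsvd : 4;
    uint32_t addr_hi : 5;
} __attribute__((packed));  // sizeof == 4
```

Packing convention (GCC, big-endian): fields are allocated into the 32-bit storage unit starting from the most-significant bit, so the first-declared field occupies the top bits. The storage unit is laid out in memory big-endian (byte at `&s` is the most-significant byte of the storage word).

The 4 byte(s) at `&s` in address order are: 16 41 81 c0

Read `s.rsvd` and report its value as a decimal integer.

[0]=0x16 [1]=0x41 [2]=0x81 [3]=0xc0 (big-endian) → word 0x164181c0
opcode [12+:20] = (word>>12) & 0xfffff = 91160
tag [9+:3] = (word>>9) & 0x7 = 0
rsvd [5+:4] = (word>>5) & 0xf = 14  ←
addr_hi [0+:5] = (word>>0) & 0x1f = 0

14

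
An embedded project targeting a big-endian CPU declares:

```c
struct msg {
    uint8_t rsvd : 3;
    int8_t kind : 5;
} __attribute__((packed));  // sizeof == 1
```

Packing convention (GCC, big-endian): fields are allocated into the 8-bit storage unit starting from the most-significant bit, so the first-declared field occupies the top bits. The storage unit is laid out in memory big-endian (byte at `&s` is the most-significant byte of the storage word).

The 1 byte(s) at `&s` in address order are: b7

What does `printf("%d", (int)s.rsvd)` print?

5

[0]=0xb7 (big-endian) → word 0xb7
rsvd [5+:3] = (word>>5) & 0x7 = 5  ←
kind [0+:5] = (word>>0) & 0x1f = 23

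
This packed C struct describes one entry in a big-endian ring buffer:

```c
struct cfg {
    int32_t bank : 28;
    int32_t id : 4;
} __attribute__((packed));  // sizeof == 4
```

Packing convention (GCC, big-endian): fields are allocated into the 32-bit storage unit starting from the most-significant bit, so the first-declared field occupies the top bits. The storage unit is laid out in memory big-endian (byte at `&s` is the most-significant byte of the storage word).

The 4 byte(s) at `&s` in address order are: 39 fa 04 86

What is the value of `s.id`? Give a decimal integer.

[0]=0x39 [1]=0xfa [2]=0x04 [3]=0x86 (big-endian) → word 0x39fa0486
bank:28 @ bit 4 → (0x39fa0486>>4)&0xfffffff = 0x39fa048
id:4 @ bit 0 → (0x39fa0486>>0)&0xf = 0x6  ←
id signed 4b, MSB=0: value = 6

6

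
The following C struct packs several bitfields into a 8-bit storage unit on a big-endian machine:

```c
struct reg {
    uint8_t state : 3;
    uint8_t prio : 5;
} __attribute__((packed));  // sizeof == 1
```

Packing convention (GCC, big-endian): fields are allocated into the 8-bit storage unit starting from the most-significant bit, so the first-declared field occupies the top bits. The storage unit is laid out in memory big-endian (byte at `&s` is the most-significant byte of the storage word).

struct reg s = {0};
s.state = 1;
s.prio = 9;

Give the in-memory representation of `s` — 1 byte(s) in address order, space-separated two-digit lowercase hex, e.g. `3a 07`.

29

state (3b) val=1 bits=0x1 at bit 5: 0x20
prio (5b) val=9 bits=0x9 at bit 0: 0x29
word = 0x29 → big-endian bytes:
  [0]=0x29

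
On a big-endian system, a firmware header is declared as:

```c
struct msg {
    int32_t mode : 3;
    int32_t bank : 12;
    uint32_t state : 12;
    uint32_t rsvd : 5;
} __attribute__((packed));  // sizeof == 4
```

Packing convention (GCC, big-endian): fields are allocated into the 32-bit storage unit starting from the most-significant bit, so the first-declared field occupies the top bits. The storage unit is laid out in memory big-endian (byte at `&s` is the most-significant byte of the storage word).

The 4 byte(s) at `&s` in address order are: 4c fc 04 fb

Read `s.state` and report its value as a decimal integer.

[0]=0x4c [1]=0xfc [2]=0x04 [3]=0xfb (big-endian) → word 0x4cfc04fb
mode:3 @ bit 29 → (0x4cfc04fb>>29)&0x7 = 0x2
bank:12 @ bit 17 → (0x4cfc04fb>>17)&0xfff = 0x67e
state:12 @ bit 5 → (0x4cfc04fb>>5)&0xfff = 0x27  ←
rsvd:5 @ bit 0 → (0x4cfc04fb>>0)&0x1f = 0x1b

39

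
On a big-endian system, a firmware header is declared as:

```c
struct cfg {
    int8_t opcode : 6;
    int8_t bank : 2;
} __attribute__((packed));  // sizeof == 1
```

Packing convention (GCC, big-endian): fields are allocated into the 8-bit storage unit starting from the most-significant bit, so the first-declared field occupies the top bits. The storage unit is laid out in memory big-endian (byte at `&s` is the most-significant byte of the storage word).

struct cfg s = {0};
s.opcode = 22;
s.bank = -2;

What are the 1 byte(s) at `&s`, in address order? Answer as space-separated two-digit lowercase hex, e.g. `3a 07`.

5a

opcode (6b) val=22 bits=0x16 at bit 2: 0x58
bank (2b) val=-2 bits=0x2 at bit 0: 0x5a
word = 0x5a → big-endian bytes:
  [0]=0x5a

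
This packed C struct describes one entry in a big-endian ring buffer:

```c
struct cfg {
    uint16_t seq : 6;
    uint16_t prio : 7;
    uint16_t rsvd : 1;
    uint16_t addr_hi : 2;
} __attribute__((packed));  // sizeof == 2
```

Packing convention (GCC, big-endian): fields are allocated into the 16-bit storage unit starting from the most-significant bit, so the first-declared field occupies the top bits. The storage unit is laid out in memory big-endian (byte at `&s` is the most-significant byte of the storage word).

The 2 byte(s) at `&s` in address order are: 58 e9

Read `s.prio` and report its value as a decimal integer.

29

[0]=0x58 [1]=0xe9 (big-endian) → word 0x58e9
seq [10+:6] = (word>>10) & 0x3f = 22
prio [3+:7] = (word>>3) & 0x7f = 29  ←
rsvd [2+:1] = (word>>2) & 0x1 = 0
addr_hi [0+:2] = (word>>0) & 0x3 = 1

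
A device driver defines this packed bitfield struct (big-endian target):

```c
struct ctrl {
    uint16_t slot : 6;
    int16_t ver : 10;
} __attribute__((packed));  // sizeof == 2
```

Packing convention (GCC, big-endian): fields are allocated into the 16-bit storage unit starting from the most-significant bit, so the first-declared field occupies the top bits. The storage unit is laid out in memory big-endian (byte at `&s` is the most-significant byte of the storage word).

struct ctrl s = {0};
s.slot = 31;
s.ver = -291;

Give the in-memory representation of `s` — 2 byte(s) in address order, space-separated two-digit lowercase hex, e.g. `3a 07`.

slot:6 = 31 → 0x1f << 10 → word 0x7c00
ver:10 = -291 → 0x2dd << 0 → word 0x7edd
word = 0x7edd → big-endian bytes:
  [0]=0x7e  [1]=0xdd

7e dd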